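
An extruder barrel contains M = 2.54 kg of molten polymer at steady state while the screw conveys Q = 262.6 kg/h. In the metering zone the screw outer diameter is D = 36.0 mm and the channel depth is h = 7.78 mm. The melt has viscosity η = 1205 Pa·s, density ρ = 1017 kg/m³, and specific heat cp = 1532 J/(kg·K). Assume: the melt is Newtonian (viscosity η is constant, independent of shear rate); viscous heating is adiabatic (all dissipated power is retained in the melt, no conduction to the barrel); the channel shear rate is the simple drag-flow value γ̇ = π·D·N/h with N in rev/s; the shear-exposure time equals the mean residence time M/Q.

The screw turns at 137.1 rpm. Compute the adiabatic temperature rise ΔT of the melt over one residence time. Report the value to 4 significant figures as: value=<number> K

value=29.71 K

Throughput in SI: Q_s = 262.6 kg/h ÷ 3600 s/h = 0.0729444 kg/s
t_res = M / Q_s = 2.54 ÷ 0.0729444 = 34.821 s
Convert to SI: D = 0.036 m, h = 0.00778 m, N = 137.1/60 = 2.285 rev/s
Shear rate: γ̇ = πDN/h = π·0.036·2.285/0.00778 = 33.2169 s⁻¹
ΔT = η·γ̇²·t_res/(ρ·cp) = [1205 × 33.2169² × 34.821] / [1017 × 1532] = 29.7144 K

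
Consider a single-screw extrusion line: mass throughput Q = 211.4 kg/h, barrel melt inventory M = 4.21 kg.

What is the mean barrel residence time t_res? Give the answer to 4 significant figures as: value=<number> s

value=71.69 s

Q_s = Q / 3600 = 211.4 / 3600 = 0.0587222 kg/s
t_res = M / Q_s = 4.21 ÷ 0.0587222 = 71.6935 s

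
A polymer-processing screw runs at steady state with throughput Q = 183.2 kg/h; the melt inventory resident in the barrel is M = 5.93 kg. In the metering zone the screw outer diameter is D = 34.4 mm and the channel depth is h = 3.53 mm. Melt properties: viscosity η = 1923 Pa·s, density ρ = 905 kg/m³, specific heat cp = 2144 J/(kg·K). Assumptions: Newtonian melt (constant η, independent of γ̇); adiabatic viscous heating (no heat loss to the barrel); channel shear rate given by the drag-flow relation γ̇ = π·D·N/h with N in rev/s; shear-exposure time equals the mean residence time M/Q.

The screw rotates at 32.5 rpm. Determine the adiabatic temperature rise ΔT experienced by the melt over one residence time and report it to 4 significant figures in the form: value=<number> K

value=31.76 K

Q_s = Q / 3600 = 183.2 / 3600 = 0.0508889 kg/s
Mean residence time: t_res = M/Q_s = 5.93 kg / 0.0508889 kg/s = 116.528 s
D = 34.4 mm = 0.0344 m;  h = 3.53 mm = 0.00353 m;  N = 32.5 rpm / 60 = 0.541667 rev/s
Shear rate: γ̇ = πDN/h = π·0.0344·0.541667/0.00353 = 16.5831 s⁻¹
ΔT = η·γ̇²·t_res / (ρ·cp) = 1923 · (16.5831)² · 116.528 / (905 · 2144) = 31.7592 K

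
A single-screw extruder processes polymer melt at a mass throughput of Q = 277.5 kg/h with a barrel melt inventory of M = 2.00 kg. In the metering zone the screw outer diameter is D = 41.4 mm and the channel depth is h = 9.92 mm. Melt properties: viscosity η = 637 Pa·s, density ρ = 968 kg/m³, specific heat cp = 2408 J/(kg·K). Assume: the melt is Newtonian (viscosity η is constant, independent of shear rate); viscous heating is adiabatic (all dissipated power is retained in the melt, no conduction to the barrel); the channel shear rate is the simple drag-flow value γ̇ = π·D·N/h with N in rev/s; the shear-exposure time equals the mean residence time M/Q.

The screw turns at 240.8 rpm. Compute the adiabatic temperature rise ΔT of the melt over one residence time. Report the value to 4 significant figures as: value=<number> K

Q_s = Q / 3600 = 277.5 / 3600 = 0.0770833 kg/s
Mean residence time: t_res = M/Q_s = 2.00 kg / 0.0770833 kg/s = 25.9459 s
D = 41.4 mm = 0.0414 m;  h = 9.92 mm = 0.00992 m;  N = 240.8 rpm / 60 = 4.01333 rev/s
γ̇ = π D N / h = (π)(0.0414)(4.01333) / 0.00992 = 52.6191 s⁻¹
ΔT = η·γ̇²·t_res/(ρ·cp) = [637 × 52.6191² × 25.9459] / [968 × 2408] = 19.632 K

value=19.63 K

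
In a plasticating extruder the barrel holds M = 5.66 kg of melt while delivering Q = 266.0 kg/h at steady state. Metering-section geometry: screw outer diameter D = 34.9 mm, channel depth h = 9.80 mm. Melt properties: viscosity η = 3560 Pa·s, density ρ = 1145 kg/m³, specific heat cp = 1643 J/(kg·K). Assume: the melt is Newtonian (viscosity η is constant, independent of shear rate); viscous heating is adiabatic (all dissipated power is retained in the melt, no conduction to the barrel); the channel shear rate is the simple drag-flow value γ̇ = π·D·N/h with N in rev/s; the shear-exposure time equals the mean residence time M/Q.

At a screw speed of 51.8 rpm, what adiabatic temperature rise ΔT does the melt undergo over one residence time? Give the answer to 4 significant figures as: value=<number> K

value=13.52 K

Convert throughput: Q = 266.0 kg/h = 266.0/3600 = 0.0738889 kg/s
t_res = M / Q_s = 5.66 / 0.0738889 = 76.6015 s
D = 34.9 mm = 0.0349 m;  h = 9.80 mm = 0.0098 m;  N = 51.8 rpm / 60 = 0.863333 rev/s
Shear rate: γ̇ = πDN/h = π·0.0349·0.863333/0.0098 = 9.6589 s⁻¹
Adiabatic rise: ΔT = η γ̇² t_res / (ρ cp) = 3560·(9.6589)²·76.6015 / (1145·1643) = 13.5238 K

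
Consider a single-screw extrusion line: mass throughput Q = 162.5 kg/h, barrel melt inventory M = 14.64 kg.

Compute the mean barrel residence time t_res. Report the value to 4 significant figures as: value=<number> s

value=324.3 s

Convert throughput: Q = 162.5 kg/h = 162.5/3600 = 0.0451389 kg/s
t_res = M / Q_s = 14.64 / 0.0451389 = 324.332 s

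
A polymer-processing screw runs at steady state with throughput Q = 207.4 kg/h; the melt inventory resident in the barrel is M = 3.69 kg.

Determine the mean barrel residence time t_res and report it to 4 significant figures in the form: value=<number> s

value=64.05 s

Convert throughput: Q = 207.4 kg/h = 207.4/3600 = 0.0576111 kg/s
Mean residence time: t_res = M/Q_s = 3.69 kg / 0.0576111 kg/s = 64.0501 s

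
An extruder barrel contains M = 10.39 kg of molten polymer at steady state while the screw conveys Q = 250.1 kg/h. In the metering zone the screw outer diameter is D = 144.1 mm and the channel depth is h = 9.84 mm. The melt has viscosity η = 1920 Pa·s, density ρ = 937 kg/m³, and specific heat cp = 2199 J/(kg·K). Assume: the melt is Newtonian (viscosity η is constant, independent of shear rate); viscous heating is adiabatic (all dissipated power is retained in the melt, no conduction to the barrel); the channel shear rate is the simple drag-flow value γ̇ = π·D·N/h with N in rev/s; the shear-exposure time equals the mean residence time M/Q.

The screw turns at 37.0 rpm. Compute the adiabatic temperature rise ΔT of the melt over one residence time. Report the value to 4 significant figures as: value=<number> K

Throughput in SI: Q_s = 250.1 kg/h ÷ 3600 s/h = 0.0694722 kg/s
t_res = M / Q_s = 10.39 ÷ 0.0694722 = 149.556 s
Convert to SI: D = 0.1441 m, h = 0.00984 m, N = 37.0/60 = 0.616667 rev/s
γ̇ = π D N / h = (π)(0.1441)(0.616667) / 0.00984 = 28.3706 s⁻¹
Adiabatic rise: ΔT = η γ̇² t_res / (ρ cp) = 1920·(28.3706)²·149.556 / (937·2199) = 112.171 K

value=112.2 K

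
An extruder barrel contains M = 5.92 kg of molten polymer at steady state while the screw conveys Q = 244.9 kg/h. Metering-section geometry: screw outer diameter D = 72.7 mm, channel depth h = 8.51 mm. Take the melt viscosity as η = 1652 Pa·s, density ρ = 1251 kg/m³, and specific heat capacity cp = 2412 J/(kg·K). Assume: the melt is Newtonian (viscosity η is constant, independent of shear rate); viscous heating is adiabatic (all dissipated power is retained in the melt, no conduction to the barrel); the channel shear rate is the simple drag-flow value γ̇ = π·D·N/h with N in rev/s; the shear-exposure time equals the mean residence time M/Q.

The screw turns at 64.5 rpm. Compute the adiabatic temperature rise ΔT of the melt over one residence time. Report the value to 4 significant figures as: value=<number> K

value=39.66 K

Throughput in SI: Q_s = 244.9 kg/h ÷ 3600 s/h = 0.0680278 kg/s
t_res = M / Q_s = 5.92 / 0.0680278 = 87.0233 s
Convert to SI: D = 0.0727 m, h = 0.00851 m, N = 64.5/60 = 1.075 rev/s
Shear rate: γ̇ = πDN/h = π·0.0727·1.075/0.00851 = 28.8512 s⁻¹
ΔT = η·γ̇²·t_res / (ρ·cp) = 1652 · (28.8512)² · 87.0233 / (1251 · 2412) = 39.6586 K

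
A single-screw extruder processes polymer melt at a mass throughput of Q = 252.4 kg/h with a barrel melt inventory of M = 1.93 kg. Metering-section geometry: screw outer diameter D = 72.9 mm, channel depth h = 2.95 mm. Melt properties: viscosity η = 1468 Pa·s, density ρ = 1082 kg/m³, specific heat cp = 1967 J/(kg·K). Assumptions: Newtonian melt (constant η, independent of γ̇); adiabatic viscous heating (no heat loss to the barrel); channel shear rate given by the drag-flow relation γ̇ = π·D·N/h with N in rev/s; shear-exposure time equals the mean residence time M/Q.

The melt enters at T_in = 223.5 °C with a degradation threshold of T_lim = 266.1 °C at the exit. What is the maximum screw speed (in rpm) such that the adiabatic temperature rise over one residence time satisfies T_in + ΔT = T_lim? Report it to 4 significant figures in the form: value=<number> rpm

Q_s = Q / 3600 = 252.4 / 3600 = 0.0701111 kg/s
Mean residence time: t_res = M/Q_s = 1.93 kg / 0.0701111 kg/s = 27.5277 s
Geometry in SI: D = 72.9 mm → 0.0729 m, h = 2.95 mm → 0.00295 m
ΔT_a = T_lim − T_in = 266.1 °C − 223.5 °C = 42.6 K
γ̇_max² = ΔT_a·ρ·cp / (η·t_res) = [42.6 × 1082 × 1967] / [1468 × 27.5277] = 2243.6 s⁻²
Take the square root: γ̇_max = √(2243.6) = 47.3666 s⁻¹
N_max = γ̇_max h / (πD) = 47.3666·0.00295/(π·0.0729) = 0.610122 rev/s → ×60 = 36.6073 rpm

value=36.61 rpm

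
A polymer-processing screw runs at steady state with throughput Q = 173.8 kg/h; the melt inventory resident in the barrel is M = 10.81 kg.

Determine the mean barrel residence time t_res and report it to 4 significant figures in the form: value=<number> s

value=223.9 s

Convert throughput: Q = 173.8 kg/h = 173.8/3600 = 0.0482778 kg/s
t_res = M / Q_s = 10.81 / 0.0482778 = 223.913 s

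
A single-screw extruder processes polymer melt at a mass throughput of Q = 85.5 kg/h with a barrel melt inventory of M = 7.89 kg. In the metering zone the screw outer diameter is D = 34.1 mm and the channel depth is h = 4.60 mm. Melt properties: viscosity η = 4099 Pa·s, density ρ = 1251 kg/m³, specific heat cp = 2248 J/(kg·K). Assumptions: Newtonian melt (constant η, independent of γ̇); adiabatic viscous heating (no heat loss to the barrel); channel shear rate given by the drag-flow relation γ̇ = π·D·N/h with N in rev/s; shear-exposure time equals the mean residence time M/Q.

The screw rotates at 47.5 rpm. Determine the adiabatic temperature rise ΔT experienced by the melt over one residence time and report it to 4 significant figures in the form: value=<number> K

value=164.6 K

Convert throughput: Q = 85.5 kg/h = 85.5/3600 = 0.02375 kg/s
Mean residence time: t_res = M/Q_s = 7.89 kg / 0.02375 kg/s = 332.211 s
D = 34.1 mm = 0.0341 m;  h = 4.60 mm = 0.0046 m;  N = 47.5 rpm / 60 = 0.791667 rev/s
γ̇ = π D N / h = (π)(0.0341)(0.791667) / 0.0046 = 18.4369 s⁻¹
ΔT = η·γ̇²·t_res / (ρ·cp) = 4099 · (18.4369)² · 332.211 / (1251 · 2248) = 164.594 K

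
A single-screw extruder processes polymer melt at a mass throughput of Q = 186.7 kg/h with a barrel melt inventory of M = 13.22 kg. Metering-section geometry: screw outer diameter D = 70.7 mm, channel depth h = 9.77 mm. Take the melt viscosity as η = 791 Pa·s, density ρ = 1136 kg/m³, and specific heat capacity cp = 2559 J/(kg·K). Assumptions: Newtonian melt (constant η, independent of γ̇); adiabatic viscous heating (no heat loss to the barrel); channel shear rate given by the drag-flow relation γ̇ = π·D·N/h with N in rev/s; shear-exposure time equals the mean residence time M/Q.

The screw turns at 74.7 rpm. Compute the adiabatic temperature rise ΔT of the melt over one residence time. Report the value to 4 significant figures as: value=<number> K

value=55.57 K

Throughput in SI: Q_s = 186.7 kg/h ÷ 3600 s/h = 0.0518611 kg/s
t_res = M / Q_s = 13.22 ÷ 0.0518611 = 254.912 s
Convert to SI: D = 0.0707 m, h = 0.00977 m, N = 74.7/60 = 1.245 rev/s
γ̇ = π·D·N / h = π · 0.0707 · 1.245 / 0.00977 = 28.3038 s⁻¹
ΔT = η·γ̇²·t_res / (ρ·cp) = 791 · (28.3038)² · 254.912 / (1136 · 2559) = 55.5656 K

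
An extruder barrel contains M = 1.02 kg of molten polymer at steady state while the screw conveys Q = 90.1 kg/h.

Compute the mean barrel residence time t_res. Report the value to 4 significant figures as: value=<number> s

value=40.75 s

Q_s = Q / 3600 = 90.1 / 3600 = 0.0250278 kg/s
t_res = M / Q_s = 1.02 / 0.0250278 = 40.7547 s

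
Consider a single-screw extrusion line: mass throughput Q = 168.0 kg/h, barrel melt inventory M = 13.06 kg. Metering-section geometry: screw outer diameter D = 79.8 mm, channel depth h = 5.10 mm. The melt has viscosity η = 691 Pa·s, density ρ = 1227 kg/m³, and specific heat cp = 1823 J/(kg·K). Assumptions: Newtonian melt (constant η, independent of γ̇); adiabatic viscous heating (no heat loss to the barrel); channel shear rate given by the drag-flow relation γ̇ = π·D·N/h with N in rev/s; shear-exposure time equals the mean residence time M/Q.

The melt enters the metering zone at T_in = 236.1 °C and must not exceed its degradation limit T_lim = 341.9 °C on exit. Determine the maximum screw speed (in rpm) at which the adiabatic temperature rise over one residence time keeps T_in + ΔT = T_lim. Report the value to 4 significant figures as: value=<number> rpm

value=42.70 rpm

Convert throughput: Q = 168.0 kg/h = 168.0/3600 = 0.0466667 kg/s
t_res = M / Q_s = 13.06 / 0.0466667 = 279.857 s
Convert to metres: D = 0.0798 m, h = 0.0051 m
ΔT_a = T_lim − T_in = 341.9 °C − 236.1 °C = 105.8 K
γ̇_max² = ΔT_a·ρ·cp / (η·t_res) = [105.8 × 1227 × 1823] / [691 × 279.857] = 1223.78 s⁻²
γ̇_max = sqrt(1223.78) = 34.9825 s⁻¹
Solve γ̇ = πDN/h for N: N_max = γ̇_max·h/(π·D) = 34.9825 × 0.0051 / (π × 0.0798) = 0.711654 rev/s = 42.6992 rpm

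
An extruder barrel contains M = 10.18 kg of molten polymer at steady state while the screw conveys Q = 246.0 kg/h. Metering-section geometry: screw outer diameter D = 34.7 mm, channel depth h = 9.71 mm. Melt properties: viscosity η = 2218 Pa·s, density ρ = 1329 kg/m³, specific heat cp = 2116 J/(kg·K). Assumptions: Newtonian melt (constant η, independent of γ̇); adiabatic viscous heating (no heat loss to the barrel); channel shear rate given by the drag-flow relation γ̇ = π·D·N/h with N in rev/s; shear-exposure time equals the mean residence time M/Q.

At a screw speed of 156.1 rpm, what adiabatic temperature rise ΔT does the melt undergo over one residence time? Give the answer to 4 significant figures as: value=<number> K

Throughput in SI: Q_s = 246.0 kg/h ÷ 3600 s/h = 0.0683333 kg/s
Mean residence time: t_res = M/Q_s = 10.18 kg / 0.0683333 kg/s = 148.976 s
Convert to SI: D = 0.0347 m, h = 0.00971 m, N = 156.1/60 = 2.60167 rev/s
γ̇ = π D N / h = (π)(0.0347)(2.60167) / 0.00971 = 29.2087 s⁻¹
Adiabatic rise: ΔT = η γ̇² t_res / (ρ cp) = 2218·(29.2087)²·148.976 / (1329·2116) = 100.244 K

value=100.2 K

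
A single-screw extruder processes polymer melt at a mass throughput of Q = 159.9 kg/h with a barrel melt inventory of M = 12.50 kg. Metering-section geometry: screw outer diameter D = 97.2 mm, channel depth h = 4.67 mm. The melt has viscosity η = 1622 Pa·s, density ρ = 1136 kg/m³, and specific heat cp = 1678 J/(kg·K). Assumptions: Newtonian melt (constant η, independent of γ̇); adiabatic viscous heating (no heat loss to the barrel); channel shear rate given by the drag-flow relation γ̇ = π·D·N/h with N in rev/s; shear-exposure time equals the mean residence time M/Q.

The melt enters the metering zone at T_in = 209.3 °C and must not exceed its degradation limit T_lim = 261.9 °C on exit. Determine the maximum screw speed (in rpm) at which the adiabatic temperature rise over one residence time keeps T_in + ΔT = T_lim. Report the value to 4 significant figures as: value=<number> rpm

Convert throughput: Q = 159.9 kg/h = 159.9/3600 = 0.0444167 kg/s
t_res = M / Q_s = 12.50 ÷ 0.0444167 = 281.426 s
Convert to metres: D = 0.0972 m, h = 0.00467 m
ΔT_a = T_lim − T_in = 261.9 °C − 209.3 °C = 52.6 K
Invert ΔT = ηγ̇²t_res/(ρcp) for γ̇: γ̇_max² = ΔT_a ρ cp / (η t_res) = 52.6·1136·1678 / (1622·281.426) = 219.655 s⁻²
γ̇_max = sqrt(219.655) = 14.8208 s⁻¹
Solve γ̇ = πDN/h for N: N_max = γ̇_max·h/(π·D) = 14.8208 × 0.00467 / (π × 0.0972) = 0.226658 rev/s = 13.5995 rpm

value=13.60 rpm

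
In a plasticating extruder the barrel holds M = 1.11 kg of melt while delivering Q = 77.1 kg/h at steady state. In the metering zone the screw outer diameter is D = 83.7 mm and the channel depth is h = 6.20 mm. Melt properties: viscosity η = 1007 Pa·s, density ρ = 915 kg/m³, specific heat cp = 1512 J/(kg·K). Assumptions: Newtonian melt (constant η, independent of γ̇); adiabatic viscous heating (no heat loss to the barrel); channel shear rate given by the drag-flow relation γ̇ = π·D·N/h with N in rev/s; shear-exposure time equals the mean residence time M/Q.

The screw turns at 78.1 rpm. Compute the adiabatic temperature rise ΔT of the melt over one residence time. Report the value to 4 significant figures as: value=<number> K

Convert throughput: Q = 77.1 kg/h = 77.1/3600 = 0.0214167 kg/s
Mean residence time: t_res = M/Q_s = 1.11 kg / 0.0214167 kg/s = 51.8288 s
Geometry in metres: D = 83.7 mm → 0.0837 m, h = 6.20 mm → 0.0062 m; screw speed N = 78.1 rpm = 1.30167 rev/s
Shear rate: γ̇ = πDN/h = π·0.0837·1.30167/0.0062 = 55.2056 s⁻¹
ΔT = η·γ̇²·t_res / (ρ·cp) = 1007 · (55.2056)² · 51.8288 / (915 · 1512) = 114.973 K

value=115.0 K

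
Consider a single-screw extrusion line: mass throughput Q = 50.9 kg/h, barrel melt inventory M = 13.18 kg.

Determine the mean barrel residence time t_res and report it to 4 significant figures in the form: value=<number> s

Q_s = Q / 3600 = 50.9 / 3600 = 0.0141389 kg/s
t_res = M / Q_s = 13.18 ÷ 0.0141389 = 932.181 s

value=932.2 s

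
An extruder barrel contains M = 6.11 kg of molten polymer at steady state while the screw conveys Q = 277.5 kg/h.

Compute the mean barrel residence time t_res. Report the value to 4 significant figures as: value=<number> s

value=79.26 s

Convert throughput: Q = 277.5 kg/h = 277.5/3600 = 0.0770833 kg/s
Mean residence time: t_res = M/Q_s = 6.11 kg / 0.0770833 kg/s = 79.2649 s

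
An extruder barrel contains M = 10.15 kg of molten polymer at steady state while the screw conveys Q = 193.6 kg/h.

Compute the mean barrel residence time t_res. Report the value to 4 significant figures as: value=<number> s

Q_s = Q / 3600 = 193.6 / 3600 = 0.0537778 kg/s
Mean residence time: t_res = M/Q_s = 10.15 kg / 0.0537778 kg/s = 188.74 s

value=188.7 s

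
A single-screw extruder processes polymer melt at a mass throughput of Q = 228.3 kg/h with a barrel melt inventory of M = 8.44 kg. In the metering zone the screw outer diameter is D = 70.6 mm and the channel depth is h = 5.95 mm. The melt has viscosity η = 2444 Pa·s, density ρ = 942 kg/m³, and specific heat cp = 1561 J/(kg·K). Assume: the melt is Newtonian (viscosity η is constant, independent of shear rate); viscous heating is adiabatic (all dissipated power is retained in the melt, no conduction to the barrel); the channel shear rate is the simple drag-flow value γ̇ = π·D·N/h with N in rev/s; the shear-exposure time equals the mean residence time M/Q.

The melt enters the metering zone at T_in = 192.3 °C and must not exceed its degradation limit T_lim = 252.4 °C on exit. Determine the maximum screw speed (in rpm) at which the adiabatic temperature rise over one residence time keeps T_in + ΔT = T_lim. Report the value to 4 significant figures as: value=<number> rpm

value=26.53 rpm

Convert throughput: Q = 228.3 kg/h = 228.3/3600 = 0.0634167 kg/s
t_res = M / Q_s = 8.44 / 0.0634167 = 133.088 s
Convert to metres: D = 0.0706 m, h = 0.00595 m
ΔT_a = T_lim − T_in = 252.4 − 192.3 = 60.1 K
γ̇_max² = ΔT_a·ρ·cp / (η·t_res) = [60.1 × 942 × 1561] / [2444 × 133.088] = 271.699 s⁻²
Take the square root: γ̇_max = √(271.699) = 16.4833 s⁻¹
N_max = γ̇_max h / (πD) = 16.4833·0.00595/(π·0.0706) = 0.442187 rev/s → ×60 = 26.5312 rpm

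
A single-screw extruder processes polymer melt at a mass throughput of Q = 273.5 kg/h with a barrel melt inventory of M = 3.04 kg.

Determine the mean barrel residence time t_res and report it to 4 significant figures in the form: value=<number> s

Throughput in SI: Q_s = 273.5 kg/h ÷ 3600 s/h = 0.0759722 kg/s
t_res = M / Q_s = 3.04 / 0.0759722 = 40.0146 s

value=40.01 s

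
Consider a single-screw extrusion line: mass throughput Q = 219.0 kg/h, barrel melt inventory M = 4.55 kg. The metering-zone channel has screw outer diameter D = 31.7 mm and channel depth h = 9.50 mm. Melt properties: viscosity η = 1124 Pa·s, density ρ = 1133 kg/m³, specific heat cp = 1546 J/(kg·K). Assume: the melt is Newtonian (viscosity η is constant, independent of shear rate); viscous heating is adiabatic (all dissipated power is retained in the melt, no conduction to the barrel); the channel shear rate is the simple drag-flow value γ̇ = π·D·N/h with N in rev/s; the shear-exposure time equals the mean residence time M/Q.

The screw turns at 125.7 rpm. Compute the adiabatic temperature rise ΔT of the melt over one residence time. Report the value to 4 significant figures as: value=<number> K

value=23.15 K

Throughput in SI: Q_s = 219.0 kg/h ÷ 3600 s/h = 0.0608333 kg/s
t_res = M / Q_s = 4.55 ÷ 0.0608333 = 74.7945 s
Geometry in metres: D = 31.7 mm → 0.0317 m, h = 9.50 mm → 0.0095 m; screw speed N = 125.7 rpm = 2.095 rev/s
γ̇ = π·D·N / h = π · 0.0317 · 2.095 / 0.0095 = 21.9619 s⁻¹
ΔT = η·γ̇²·t_res / (ρ·cp) = 1124 · (21.9619)² · 74.7945 / (1133 · 1546) = 23.1492 K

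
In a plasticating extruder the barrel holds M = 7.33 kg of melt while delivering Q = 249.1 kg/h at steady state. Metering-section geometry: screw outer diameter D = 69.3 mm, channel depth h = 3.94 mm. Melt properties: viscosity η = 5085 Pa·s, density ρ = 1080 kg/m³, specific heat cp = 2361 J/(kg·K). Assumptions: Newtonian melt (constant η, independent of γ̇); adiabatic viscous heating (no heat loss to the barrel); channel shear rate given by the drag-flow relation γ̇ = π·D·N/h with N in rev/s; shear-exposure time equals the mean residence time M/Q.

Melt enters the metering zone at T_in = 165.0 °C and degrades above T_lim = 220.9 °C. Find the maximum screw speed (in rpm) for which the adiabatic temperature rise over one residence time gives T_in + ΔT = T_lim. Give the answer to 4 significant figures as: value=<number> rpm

Q_s = Q / 3600 = 249.1 / 3600 = 0.0691944 kg/s
Mean residence time: t_res = M/Q_s = 7.33 kg / 0.0691944 kg/s = 105.933 s
Convert to metres: D = 0.0693 m, h = 0.00394 m
ΔT_a = T_lim − T_in = 220.9 °C − 165.0 °C = 55.9 K
γ̇_max² = ΔT_a·ρ·cp/(η·t_res) = 55.9·1080·2361/(5085·105.933) = 264.611 s⁻²
Take the square root: γ̇_max = √(264.611) = 16.2669 s⁻¹
N_max = γ̇_max·h / (π·D) = 16.2669 · 0.00394 / (π · 0.0693) = 0.294386 rev/s = 17.6632 rpm

value=17.66 rpm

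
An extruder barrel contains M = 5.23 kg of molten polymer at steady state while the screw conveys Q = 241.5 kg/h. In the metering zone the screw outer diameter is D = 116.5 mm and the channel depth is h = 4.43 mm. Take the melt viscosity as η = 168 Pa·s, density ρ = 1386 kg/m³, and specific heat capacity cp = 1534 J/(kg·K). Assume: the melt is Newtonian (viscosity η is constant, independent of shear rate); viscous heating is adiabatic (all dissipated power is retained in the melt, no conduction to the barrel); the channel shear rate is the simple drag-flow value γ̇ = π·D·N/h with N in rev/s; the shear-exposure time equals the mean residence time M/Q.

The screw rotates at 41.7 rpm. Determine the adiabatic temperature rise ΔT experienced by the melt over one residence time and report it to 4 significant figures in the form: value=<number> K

Convert throughput: Q = 241.5 kg/h = 241.5/3600 = 0.0670833 kg/s
Mean residence time: t_res = M/Q_s = 5.23 kg / 0.0670833 kg/s = 77.9627 s
Geometry in metres: D = 116.5 mm → 0.1165 m, h = 4.43 mm → 0.00443 m; screw speed N = 41.7 rpm = 0.695 rev/s
γ̇ = π·D·N / h = π · 0.1165 · 0.695 / 0.00443 = 57.4192 s⁻¹
Adiabatic rise: ΔT = η γ̇² t_res / (ρ cp) = 168·(57.4192)²·77.9627 / (1386·1534) = 20.3105 K

value=20.31 K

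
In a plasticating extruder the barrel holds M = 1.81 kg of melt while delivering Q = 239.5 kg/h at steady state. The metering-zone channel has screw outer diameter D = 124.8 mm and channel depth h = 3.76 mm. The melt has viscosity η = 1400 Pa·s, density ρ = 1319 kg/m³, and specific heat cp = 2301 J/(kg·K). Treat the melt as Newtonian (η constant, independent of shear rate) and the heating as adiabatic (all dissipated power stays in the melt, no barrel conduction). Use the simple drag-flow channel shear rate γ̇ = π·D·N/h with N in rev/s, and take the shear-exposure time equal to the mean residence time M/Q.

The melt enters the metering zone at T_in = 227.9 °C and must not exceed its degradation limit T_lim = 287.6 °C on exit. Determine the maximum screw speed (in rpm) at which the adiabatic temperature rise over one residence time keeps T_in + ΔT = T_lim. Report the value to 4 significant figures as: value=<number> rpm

Convert throughput: Q = 239.5 kg/h = 239.5/3600 = 0.0665278 kg/s
t_res = M / Q_s = 1.81 / 0.0665278 = 27.2067 s
Geometry in SI: D = 124.8 mm → 0.1248 m, h = 3.76 mm → 0.00376 m
ΔT_a = T_lim − T_in = 287.6 − 227.9 = 59.7 K
γ̇_max² = ΔT_a·ρ·cp/(η·t_res) = 59.7·1319·2301/(1400·27.2067) = 4756.99 s⁻²
γ̇_max = sqrt(4756.99) = 68.9709 s⁻¹
N_max = γ̇_max h / (πD) = 68.9709·0.00376/(π·0.1248) = 0.661438 rev/s → ×60 = 39.6863 rpm

value=39.69 rpm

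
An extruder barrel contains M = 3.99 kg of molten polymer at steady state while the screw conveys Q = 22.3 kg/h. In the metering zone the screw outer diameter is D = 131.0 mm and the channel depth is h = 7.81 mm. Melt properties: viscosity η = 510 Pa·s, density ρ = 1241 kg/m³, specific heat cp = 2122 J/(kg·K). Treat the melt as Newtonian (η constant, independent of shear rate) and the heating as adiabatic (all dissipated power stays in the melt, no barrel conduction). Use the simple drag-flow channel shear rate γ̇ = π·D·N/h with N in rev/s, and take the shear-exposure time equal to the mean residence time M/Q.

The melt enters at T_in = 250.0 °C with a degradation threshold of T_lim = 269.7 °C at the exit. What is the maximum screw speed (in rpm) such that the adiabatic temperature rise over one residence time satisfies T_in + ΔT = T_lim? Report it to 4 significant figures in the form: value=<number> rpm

value=14.31 rpm

Q_s = Q / 3600 = 22.3 / 3600 = 0.00619444 kg/s
t_res = M / Q_s = 3.99 ÷ 0.00619444 = 644.126 s
Geometry in SI: D = 131.0 mm → 0.131 m, h = 7.81 mm → 0.00781 m
ΔT_a = T_lim − T_in = 269.7 °C − 250.0 °C = 19.7 K
γ̇_max² = ΔT_a·ρ·cp / (η·t_res) = [19.7 × 1241 × 2122] / [510 × 644.126] = 157.922 s⁻²
γ̇_max = sqrt(157.922) = 12.5667 s⁻¹
N_max = γ̇_max h / (πD) = 12.5667·0.00781/(π·0.131) = 0.23848 rev/s → ×60 = 14.3088 rpm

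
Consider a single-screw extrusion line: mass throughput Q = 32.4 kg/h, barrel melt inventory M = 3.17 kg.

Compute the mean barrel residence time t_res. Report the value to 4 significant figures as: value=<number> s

value=352.2 s

Convert throughput: Q = 32.4 kg/h = 32.4/3600 = 0.009 kg/s
t_res = M / Q_s = 3.17 / 0.009 = 352.222 s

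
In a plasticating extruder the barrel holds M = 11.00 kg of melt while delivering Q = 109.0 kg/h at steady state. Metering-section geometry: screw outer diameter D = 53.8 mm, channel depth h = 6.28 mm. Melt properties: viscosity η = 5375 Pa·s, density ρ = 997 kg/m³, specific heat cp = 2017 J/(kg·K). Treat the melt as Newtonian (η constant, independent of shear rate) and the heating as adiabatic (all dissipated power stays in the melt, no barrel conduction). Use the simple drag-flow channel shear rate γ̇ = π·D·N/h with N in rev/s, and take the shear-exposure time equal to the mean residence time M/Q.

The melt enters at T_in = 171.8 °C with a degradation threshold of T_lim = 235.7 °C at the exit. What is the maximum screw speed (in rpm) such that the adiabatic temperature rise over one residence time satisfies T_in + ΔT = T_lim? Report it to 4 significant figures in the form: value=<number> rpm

Q_s = Q / 3600 = 109.0 / 3600 = 0.0302778 kg/s
t_res = M / Q_s = 11.00 / 0.0302778 = 363.303 s
Geometry in SI: D = 53.8 mm → 0.0538 m, h = 6.28 mm → 0.00628 m
ΔT_a = T_lim − T_in = 235.7 − 171.8 = 63.9 K
Invert ΔT = ηγ̇²t_res/(ρcp) for γ̇: γ̇_max² = ΔT_a ρ cp / (η t_res) = 63.9·997·2017 / (5375·363.303) = 65.8044 s⁻²
γ̇_max = sqrt(65.8044) = 8.11199 s⁻¹
N_max = γ̇_max h / (πD) = 8.11199·0.00628/(π·0.0538) = 0.301408 rev/s → ×60 = 18.0845 rpm

value=18.08 rpm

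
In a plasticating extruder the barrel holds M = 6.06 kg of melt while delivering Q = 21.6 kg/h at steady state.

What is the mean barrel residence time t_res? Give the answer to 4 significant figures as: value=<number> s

value=1010. s

Throughput in SI: Q_s = 21.6 kg/h ÷ 3600 s/h = 0.006 kg/s
t_res = M / Q_s = 6.06 / 0.006 = 1010 s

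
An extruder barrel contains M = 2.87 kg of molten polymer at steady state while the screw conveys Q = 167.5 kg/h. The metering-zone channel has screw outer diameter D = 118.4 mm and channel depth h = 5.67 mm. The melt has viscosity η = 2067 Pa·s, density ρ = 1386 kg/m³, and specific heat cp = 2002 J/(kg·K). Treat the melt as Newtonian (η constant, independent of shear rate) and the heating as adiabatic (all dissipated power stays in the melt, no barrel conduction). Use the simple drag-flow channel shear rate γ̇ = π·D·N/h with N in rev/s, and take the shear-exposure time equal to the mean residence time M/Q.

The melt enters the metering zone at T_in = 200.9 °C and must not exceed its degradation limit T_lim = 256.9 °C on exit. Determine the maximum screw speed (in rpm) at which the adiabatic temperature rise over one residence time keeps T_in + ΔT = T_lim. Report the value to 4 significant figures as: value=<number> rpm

Q_s = Q / 3600 = 167.5 / 3600 = 0.0465278 kg/s
Mean residence time: t_res = M/Q_s = 2.87 kg / 0.0465278 kg/s = 61.6836 s
Geometry in SI: D = 118.4 mm → 0.1184 m, h = 5.67 mm → 0.00567 m
ΔT_a = T_lim − T_in = 256.9 − 200.9 = 56 K
γ̇_max² = ΔT_a·ρ·cp / (η·t_res) = [56 × 1386 × 2002] / [2067 × 61.6836] = 1218.72 s⁻²
γ̇_max = sqrt(1218.72) = 34.9102 s⁻¹
N_max = γ̇_max h / (πD) = 34.9102·0.00567/(π·0.1184) = 0.53215 rev/s → ×60 = 31.929 rpm

value=31.93 rpm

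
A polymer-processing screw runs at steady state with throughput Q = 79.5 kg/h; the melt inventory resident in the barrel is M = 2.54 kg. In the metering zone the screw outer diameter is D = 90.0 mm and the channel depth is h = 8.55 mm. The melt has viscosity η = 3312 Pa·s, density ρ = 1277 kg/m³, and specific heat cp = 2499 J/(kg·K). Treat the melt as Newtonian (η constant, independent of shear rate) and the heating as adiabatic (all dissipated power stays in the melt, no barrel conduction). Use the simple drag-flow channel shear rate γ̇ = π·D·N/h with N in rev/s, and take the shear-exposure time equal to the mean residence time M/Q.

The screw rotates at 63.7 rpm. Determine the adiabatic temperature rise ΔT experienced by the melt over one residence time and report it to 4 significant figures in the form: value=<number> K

value=147.1 K

Convert throughput: Q = 79.5 kg/h = 79.5/3600 = 0.0220833 kg/s
Mean residence time: t_res = M/Q_s = 2.54 kg / 0.0220833 kg/s = 115.019 s
Convert to SI: D = 0.09 m, h = 0.00855 m, N = 63.7/60 = 1.06167 rev/s
γ̇ = π D N / h = (π)(0.09)(1.06167) / 0.00855 = 35.1087 s⁻¹
ΔT = η·γ̇²·t_res/(ρ·cp) = [3312 × 35.1087² × 115.019] / [1277 × 2499] = 147.14 K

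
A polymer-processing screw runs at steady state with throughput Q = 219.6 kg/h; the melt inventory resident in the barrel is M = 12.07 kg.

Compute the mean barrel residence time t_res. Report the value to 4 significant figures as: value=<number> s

value=197.9 s

Q_s = Q / 3600 = 219.6 / 3600 = 0.061 kg/s
t_res = M / Q_s = 12.07 ÷ 0.061 = 197.869 s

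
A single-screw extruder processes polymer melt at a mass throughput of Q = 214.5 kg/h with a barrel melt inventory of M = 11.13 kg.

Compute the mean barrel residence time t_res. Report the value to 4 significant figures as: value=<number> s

value=186.8 s

Q_s = Q / 3600 = 214.5 / 3600 = 0.0595833 kg/s
t_res = M / Q_s = 11.13 ÷ 0.0595833 = 186.797 s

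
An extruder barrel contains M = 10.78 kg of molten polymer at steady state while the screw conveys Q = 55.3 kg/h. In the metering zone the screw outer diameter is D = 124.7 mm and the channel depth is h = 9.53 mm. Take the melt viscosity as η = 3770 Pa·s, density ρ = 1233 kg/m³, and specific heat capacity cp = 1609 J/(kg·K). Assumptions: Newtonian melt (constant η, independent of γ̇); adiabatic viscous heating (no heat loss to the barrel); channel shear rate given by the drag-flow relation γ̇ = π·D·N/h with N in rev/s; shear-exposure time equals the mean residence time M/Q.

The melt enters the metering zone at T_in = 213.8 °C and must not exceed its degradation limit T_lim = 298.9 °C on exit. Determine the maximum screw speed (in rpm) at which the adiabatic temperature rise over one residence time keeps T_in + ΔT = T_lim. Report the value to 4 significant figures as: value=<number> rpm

value=11.66 rpm

Convert throughput: Q = 55.3 kg/h = 55.3/3600 = 0.0153611 kg/s
Mean residence time: t_res = M/Q_s = 10.78 kg / 0.0153611 kg/s = 701.772 s
Convert to metres: D = 0.1247 m, h = 0.00953 m
Allowable rise: ΔT_a = T_lim − T_in = 298.9 − 213.8 = 85.1 K
γ̇_max² = ΔT_a·ρ·cp / (η·t_res) = [85.1 × 1233 × 1609] / [3770 × 701.772] = 63.8133 s⁻²
γ̇_max = sqrt(63.8133) = 7.98832 s⁻¹
Solve γ̇ = πDN/h for N: N_max = γ̇_max·h/(π·D) = 7.98832 × 0.00953 / (π × 0.1247) = 0.194327 rev/s = 11.6596 rpm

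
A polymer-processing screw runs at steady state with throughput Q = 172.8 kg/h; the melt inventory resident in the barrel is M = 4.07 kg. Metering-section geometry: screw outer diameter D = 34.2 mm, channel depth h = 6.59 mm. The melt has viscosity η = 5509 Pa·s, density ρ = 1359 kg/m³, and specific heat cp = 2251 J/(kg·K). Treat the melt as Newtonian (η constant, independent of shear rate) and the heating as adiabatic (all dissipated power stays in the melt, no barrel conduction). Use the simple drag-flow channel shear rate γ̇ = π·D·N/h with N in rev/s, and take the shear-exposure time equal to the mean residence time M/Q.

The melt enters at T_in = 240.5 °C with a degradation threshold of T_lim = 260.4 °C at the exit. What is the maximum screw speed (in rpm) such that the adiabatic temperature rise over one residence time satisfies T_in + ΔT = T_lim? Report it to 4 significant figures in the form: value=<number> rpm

value=42.01 rpm

Convert throughput: Q = 172.8 kg/h = 172.8/3600 = 0.048 kg/s
Mean residence time: t_res = M/Q_s = 4.07 kg / 0.048 kg/s = 84.7917 s
Convert to metres: D = 0.0342 m, h = 0.00659 m
Allowable rise: ΔT_a = T_lim − T_in = 260.4 − 240.5 = 19.9 K
Invert ΔT = ηγ̇²t_res/(ρcp) for γ̇: γ̇_max² = ΔT_a ρ cp / (η t_res) = 19.9·1359·2251 / (5509·84.7917) = 130.323 s⁻²
γ̇_max = √130.323 = 11.4159 s⁻¹
N_max = γ̇_max h / (πD) = 11.4159·0.00659/(π·0.0342) = 0.700197 rev/s → ×60 = 42.0118 rpm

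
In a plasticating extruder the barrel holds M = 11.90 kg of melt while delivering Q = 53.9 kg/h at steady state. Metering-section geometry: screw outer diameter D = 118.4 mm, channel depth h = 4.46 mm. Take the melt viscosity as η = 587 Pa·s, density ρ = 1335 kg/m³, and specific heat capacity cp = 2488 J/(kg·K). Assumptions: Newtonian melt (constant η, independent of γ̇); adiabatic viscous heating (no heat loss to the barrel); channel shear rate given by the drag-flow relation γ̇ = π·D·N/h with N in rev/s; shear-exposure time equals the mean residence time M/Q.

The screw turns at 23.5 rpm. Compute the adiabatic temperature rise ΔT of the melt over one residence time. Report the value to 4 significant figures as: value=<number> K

Convert throughput: Q = 53.9 kg/h = 53.9/3600 = 0.0149722 kg/s
Mean residence time: t_res = M/Q_s = 11.90 kg / 0.0149722 kg/s = 794.805 s
Convert to SI: D = 0.1184 m, h = 0.00446 m, N = 23.5/60 = 0.391667 rev/s
γ̇ = π D N / h = (π)(0.1184)(0.391667) / 0.00446 = 32.6651 s⁻¹
Adiabatic rise: ΔT = η γ̇² t_res / (ρ cp) = 587·(32.6651)²·794.805 / (1335·2488) = 149.877 K

value=149.9 K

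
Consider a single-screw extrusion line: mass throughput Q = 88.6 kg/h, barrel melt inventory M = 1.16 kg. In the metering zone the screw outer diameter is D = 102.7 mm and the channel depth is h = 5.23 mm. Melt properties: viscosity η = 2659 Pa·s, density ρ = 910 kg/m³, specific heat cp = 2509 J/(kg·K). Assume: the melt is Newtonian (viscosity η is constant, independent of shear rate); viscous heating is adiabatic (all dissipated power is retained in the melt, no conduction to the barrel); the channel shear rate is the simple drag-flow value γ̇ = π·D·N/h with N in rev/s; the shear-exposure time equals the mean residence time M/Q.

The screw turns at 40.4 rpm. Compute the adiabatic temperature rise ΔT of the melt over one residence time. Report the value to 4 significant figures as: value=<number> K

value=94.71 K

Throughput in SI: Q_s = 88.6 kg/h ÷ 3600 s/h = 0.0246111 kg/s
Mean residence time: t_res = M/Q_s = 1.16 kg / 0.0246111 kg/s = 47.1332 s
D = 102.7 mm = 0.1027 m;  h = 5.23 mm = 0.00523 m;  N = 40.4 rpm / 60 = 0.673333 rev/s
γ̇ = π D N / h = (π)(0.1027)(0.673333) / 0.00523 = 41.5383 s⁻¹
ΔT = η·γ̇²·t_res / (ρ·cp) = 2659 · (41.5383)² · 47.1332 / (910 · 2509) = 94.711 K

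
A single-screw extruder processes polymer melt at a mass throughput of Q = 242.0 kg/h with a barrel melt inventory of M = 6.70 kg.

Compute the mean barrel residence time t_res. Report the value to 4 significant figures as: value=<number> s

Convert throughput: Q = 242.0 kg/h = 242.0/3600 = 0.0672222 kg/s
t_res = M / Q_s = 6.70 ÷ 0.0672222 = 99.6694 s

value=99.67 s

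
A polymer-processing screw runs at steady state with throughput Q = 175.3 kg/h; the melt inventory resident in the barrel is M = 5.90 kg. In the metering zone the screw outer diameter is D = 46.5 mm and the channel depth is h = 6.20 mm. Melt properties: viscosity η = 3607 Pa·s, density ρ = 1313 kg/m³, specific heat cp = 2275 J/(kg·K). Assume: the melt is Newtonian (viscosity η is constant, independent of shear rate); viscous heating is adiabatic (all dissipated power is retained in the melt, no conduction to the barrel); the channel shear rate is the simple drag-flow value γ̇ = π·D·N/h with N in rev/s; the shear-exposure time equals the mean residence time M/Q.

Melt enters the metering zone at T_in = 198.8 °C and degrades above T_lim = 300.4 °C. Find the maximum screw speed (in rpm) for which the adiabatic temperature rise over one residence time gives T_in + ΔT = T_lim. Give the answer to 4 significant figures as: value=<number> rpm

Q_s = Q / 3600 = 175.3 / 3600 = 0.0486944 kg/s
t_res = M / Q_s = 5.90 ÷ 0.0486944 = 121.164 s
Convert to metres: D = 0.0465 m, h = 0.0062 m
ΔT_a = T_lim − T_in = 300.4 − 198.8 = 101.6 K
γ̇_max² = ΔT_a·ρ·cp / (η·t_res) = [101.6 × 1313 × 2275] / [3607 × 121.164] = 694.418 s⁻²
γ̇_max = √694.418 = 26.3518 s⁻¹
N_max = γ̇_max·h / (π·D) = 26.3518 · 0.0062 / (π · 0.0465) = 1.11841 rev/s = 67.1043 rpm

value=67.10 rpm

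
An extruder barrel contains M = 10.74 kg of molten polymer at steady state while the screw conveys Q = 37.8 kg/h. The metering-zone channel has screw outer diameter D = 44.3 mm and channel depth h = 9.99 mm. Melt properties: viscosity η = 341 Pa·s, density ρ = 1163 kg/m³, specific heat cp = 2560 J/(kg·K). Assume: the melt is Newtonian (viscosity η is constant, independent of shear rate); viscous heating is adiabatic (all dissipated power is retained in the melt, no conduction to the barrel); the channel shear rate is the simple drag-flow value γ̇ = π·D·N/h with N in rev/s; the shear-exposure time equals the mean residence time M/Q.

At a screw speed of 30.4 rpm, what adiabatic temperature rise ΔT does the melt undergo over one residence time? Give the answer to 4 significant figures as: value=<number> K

Convert throughput: Q = 37.8 kg/h = 37.8/3600 = 0.0105 kg/s
t_res = M / Q_s = 10.74 / 0.0105 = 1022.86 s
Geometry in metres: D = 44.3 mm → 0.0443 m, h = 9.99 mm → 0.00999 m; screw speed N = 30.4 rpm = 0.506667 rev/s
γ̇ = π D N / h = (π)(0.0443)(0.506667) / 0.00999 = 7.05847 s⁻¹
Adiabatic rise: ΔT = η γ̇² t_res / (ρ cp) = 341·(7.05847)²·1022.86 / (1163·2560) = 5.83674 K

value=5.837 K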